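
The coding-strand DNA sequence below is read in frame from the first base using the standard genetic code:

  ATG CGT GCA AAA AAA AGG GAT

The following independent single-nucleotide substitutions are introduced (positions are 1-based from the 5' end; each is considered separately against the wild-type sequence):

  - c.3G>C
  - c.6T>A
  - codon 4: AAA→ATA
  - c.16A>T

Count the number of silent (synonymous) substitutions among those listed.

1

Codon 1: ATG (Met) → ATC (Ile) — missense.
Codon 2: CGT (Arg) → CGA (Arg) — synonymous.
Codon 4: AAA (Lys) → ATA (Ile) — missense.
Codon 6: AGG (Arg) → TGG (Trp) — missense.
Synonymous: 1 of 4.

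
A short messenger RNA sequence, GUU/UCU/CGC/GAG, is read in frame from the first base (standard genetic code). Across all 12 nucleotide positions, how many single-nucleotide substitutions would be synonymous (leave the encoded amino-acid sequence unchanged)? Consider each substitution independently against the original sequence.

10

Codon 1 (GUU, Val): 3 synonymous substitutions.
Codon 2 (UCU, Ser): 3 synonymous substitutions.
Codon 3 (CGC, Arg): 3 synonymous substitutions.
Codon 4 (GAG, Glu): 1 synonymous substitution.
Total: 3 + 3 + 3 + 1 = 10.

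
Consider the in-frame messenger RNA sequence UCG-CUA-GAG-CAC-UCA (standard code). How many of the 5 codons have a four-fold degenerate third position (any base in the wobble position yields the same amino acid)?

Codon 1 UCG (Ser): third position 4-fold.
Codon 2 CUA (Leu): third position 4-fold.
Codon 3 GAG (Glu): third position 2-fold.
Codon 4 CAC (His): third position 2-fold.
Codon 5 UCA (Ser): third position 4-fold.
Four-fold degenerate third positions: 3.

3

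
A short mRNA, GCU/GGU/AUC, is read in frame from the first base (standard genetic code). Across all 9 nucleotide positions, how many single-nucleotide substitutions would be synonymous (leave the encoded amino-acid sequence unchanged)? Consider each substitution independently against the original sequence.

8

Codon 1 (GCU, Ala): 3 synonymous substitutions.
Codon 2 (GGU, Gly): 3 synonymous substitutions.
Codon 3 (AUC, Ile): 2 synonymous substitutions.
Total: 3 + 3 + 2 = 8.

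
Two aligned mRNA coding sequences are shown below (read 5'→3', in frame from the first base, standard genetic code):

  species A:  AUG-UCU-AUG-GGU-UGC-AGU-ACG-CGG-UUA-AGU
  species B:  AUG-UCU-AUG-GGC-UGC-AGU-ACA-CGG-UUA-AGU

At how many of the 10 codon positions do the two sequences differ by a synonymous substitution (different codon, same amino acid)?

Codon 1: AUG Met / AUG Met — identical.
Codon 2: UCU Ser / UCU Ser — identical.
Codon 3: AUG Met / AUG Met — identical.
Codon 4: GGU Gly / GGC Gly — synonymous.
Codon 5: UGC Cys / UGC Cys — identical.
Codon 6: AGU Ser / AGU Ser — identical.
Codon 7: ACG Thr / ACA Thr — synonymous.
Codon 8: CGG Arg / CGG Arg — identical.
Codon 9: UUA Leu / UUA Leu — identical.
Codon 10: AGU Ser / AGU Ser — identical.
Synonymous differences: 2.

2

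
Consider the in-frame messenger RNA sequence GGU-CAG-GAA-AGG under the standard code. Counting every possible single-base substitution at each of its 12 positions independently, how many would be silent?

Codon 1 (GGU, Gly): 3 synonymous substitutions.
Codon 2 (CAG, Gln): 1 synonymous substitution.
Codon 3 (GAA, Glu): 1 synonymous substitution.
Codon 4 (AGG, Arg): 2 synonymous substitutions.
Total: 3 + 1 + 1 + 2 = 7.

7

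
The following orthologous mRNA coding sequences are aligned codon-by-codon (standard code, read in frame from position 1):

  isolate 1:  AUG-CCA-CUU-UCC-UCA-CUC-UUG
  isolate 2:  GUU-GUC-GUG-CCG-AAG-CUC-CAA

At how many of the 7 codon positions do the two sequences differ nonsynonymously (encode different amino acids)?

6

Codon 1: AUG Met / GUU Val — nonsynonymous.
Codon 2: CCA Pro / GUC Val — nonsynonymous.
Codon 3: CUU Leu / GUG Val — nonsynonymous.
Codon 4: UCC Ser / CCG Pro — nonsynonymous.
Codon 5: UCA Ser / AAG Lys — nonsynonymous.
Codon 6: CUC Leu / CUC Leu — identical.
Codon 7: UUG Leu / CAA Gln — nonsynonymous.
Nonsynonymous differences: 6.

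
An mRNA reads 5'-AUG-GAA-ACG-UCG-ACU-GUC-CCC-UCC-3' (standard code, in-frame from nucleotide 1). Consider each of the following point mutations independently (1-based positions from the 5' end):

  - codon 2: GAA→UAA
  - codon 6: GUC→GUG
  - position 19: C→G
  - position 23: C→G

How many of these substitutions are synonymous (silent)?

1

Codon 2: GAA (Glu) → UAA (Stop) — nonsense.
Codon 6: GUC (Val) → GUG (Val) — synonymous.
Codon 7: CCC (Pro) → GCC (Ala) — missense.
Codon 8: UCC (Ser) → UGC (Cys) — missense.
Synonymous: 1 of 4.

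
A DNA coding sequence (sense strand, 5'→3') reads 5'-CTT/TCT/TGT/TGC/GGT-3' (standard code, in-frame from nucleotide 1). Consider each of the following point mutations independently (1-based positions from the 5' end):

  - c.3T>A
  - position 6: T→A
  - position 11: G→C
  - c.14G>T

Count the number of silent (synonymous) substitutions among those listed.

2

Codon 1: CTT (Leu) → CTA (Leu) — synonymous.
Codon 2: TCT (Ser) → TCA (Ser) — synonymous.
Codon 4: TGC (Cys) → TCC (Ser) — missense.
Codon 5: GGT (Gly) → GTT (Val) — missense.
Synonymous: 2 of 4.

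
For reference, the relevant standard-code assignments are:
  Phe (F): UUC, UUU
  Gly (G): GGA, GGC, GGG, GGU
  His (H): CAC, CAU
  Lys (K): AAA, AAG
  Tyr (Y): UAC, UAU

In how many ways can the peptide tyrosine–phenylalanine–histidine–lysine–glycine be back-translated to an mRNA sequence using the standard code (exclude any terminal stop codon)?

Tyr: 2 codons.
Phe: 2 codons.
His: 2 codons.
Lys: 2 codons.
Gly: 4 codons.
2 × 2 × 2 × 2 × 4 = 64.

64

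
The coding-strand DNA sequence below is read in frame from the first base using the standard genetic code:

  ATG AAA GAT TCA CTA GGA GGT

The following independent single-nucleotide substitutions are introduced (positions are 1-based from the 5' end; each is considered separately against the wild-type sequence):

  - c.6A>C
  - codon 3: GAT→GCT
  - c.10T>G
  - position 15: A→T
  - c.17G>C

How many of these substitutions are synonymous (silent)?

Codon 2: AAA (Lys) → AAC (Asn) — missense.
Codon 3: GAT (Asp) → GCT (Ala) — missense.
Codon 4: TCA (Ser) → GCA (Ala) — missense.
Codon 5: CTA (Leu) → CTT (Leu) — synonymous.
Codon 6: GGA (Gly) → GCA (Ala) — missense.
Synonymous: 1 of 5.

1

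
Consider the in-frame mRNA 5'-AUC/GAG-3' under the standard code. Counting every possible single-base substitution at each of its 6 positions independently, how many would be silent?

3

Codon 1 (AUC, Ile): 2 synonymous substitutions.
Codon 2 (GAG, Glu): 1 synonymous substitution.
Total: 2 + 1 = 3.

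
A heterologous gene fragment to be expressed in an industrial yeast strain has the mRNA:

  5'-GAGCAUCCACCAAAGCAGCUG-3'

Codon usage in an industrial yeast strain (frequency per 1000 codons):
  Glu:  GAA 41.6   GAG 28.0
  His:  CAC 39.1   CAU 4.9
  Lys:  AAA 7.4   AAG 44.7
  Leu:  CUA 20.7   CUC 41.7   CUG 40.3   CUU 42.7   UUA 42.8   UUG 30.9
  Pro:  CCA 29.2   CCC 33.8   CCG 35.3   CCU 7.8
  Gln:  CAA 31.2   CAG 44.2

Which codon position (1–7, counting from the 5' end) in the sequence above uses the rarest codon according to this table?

2

Codon 1 GAG (Glu): 28.0 per 1000.
Codon 2 CAU (His): 4.9 per 1000.
Codon 3 CCA (Pro): 29.2 per 1000.
Codon 4 CCA (Pro): 29.2 per 1000.
Codon 5 AAG (Lys): 44.7 per 1000.
Codon 6 CAG (Gln): 44.2 per 1000.
Codon 7 CUG (Leu): 40.3 per 1000.
Lowest frequency is 4.9 at codon 2.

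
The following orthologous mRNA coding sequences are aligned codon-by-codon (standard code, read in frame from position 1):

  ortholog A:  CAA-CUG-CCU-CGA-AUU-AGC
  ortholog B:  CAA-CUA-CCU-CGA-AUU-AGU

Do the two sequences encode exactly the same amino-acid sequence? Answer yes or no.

Codon 1: CAA Gln / CAA Gln — identical.
Codon 2: CUG Leu / CUA Leu — synonymous.
Codon 3: CCU Pro / CCU Pro — identical.
Codon 4: CGA Arg / CGA Arg — identical.
Codon 5: AUU Ile / AUU Ile — identical.
Codon 6: AGC Ser / AGU Ser — synonymous.
Nonsynonymous differences: 0 → same protein.

yes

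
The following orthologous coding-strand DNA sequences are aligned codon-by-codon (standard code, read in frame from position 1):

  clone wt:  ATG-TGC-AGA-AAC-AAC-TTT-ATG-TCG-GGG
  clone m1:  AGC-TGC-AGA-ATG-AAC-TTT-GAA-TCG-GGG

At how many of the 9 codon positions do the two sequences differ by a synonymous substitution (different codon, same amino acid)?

0

Codon 1: ATG Met / AGC Ser — nonsynonymous.
Codon 2: TGC Cys / TGC Cys — identical.
Codon 3: AGA Arg / AGA Arg — identical.
Codon 4: AAC Asn / ATG Met — nonsynonymous.
Codon 5: AAC Asn / AAC Asn — identical.
Codon 6: TTT Phe / TTT Phe — identical.
Codon 7: ATG Met / GAA Glu — nonsynonymous.
Codon 8: TCG Ser / TCG Ser — identical.
Codon 9: GGG Gly / GGG Gly — identical.
Synonymous differences: 0.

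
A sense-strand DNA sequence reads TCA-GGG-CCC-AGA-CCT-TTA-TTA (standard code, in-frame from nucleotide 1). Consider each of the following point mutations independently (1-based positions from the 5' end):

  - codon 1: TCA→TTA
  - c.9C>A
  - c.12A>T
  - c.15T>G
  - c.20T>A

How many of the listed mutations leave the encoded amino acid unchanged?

Codon 1: TCA (Ser) → TTA (Leu) — missense.
Codon 3: CCC (Pro) → CCA (Pro) — synonymous.
Codon 4: AGA (Arg) → AGT (Ser) — missense.
Codon 5: CCT (Pro) → CCG (Pro) — synonymous.
Codon 7: TTA (Leu) → TAA (Stop) — nonsense.
Synonymous: 2 of 5.

2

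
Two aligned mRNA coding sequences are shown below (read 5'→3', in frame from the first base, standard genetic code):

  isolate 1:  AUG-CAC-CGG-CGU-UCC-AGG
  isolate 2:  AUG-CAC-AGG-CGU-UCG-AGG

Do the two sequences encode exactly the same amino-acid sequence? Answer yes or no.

Codon 1: AUG Met / AUG Met — identical.
Codon 2: CAC His / CAC His — identical.
Codon 3: CGG Arg / AGG Arg — synonymous.
Codon 4: CGU Arg / CGU Arg — identical.
Codon 5: UCC Ser / UCG Ser — synonymous.
Codon 6: AGG Arg / AGG Arg — identical.
Nonsynonymous differences: 0 → same protein.

yes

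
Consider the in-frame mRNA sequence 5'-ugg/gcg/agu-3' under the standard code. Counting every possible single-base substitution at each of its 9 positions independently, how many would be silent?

Codon 1 (UGG, Trp): 0 synonymous substitutions.
Codon 2 (GCG, Ala): 3 synonymous substitutions.
Codon 3 (AGU, Ser): 1 synonymous substitution.
Total: 0 + 3 + 1 = 4.

4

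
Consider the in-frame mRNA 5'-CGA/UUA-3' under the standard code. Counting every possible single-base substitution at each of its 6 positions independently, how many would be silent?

6

Codon 1 (CGA, Arg): 4 synonymous substitutions.
Codon 2 (UUA, Leu): 2 synonymous substitutions.
Total: 4 + 2 = 6.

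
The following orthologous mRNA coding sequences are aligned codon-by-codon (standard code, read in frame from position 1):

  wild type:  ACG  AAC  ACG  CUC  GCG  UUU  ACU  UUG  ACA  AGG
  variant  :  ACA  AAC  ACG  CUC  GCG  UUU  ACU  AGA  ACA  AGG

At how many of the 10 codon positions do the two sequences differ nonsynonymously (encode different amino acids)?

1

Codon 1: ACG Thr / ACA Thr — synonymous.
Codon 2: AAC Asn / AAC Asn — identical.
Codon 3: ACG Thr / ACG Thr — identical.
Codon 4: CUC Leu / CUC Leu — identical.
Codon 5: GCG Ala / GCG Ala — identical.
Codon 6: UUU Phe / UUU Phe — identical.
Codon 7: ACU Thr / ACU Thr — identical.
Codon 8: UUG Leu / AGA Arg — nonsynonymous.
Codon 9: ACA Thr / ACA Thr — identical.
Codon 10: AGG Arg / AGG Arg — identical.
Nonsynonymous differences: 1.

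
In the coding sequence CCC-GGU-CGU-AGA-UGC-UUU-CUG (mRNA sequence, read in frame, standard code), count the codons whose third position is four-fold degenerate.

Codon 1 CCC (Pro): third position 4-fold.
Codon 2 GGU (Gly): third position 4-fold.
Codon 3 CGU (Arg): third position 4-fold.
Codon 4 AGA (Arg): third position 2-fold.
Codon 5 UGC (Cys): third position 2-fold.
Codon 6 UUU (Phe): third position 2-fold.
Codon 7 CUG (Leu): third position 4-fold.
Four-fold degenerate third positions: 4.

4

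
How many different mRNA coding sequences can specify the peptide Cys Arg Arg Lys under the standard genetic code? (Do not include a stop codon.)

144

Cys: 2 codons.
Arg: 6 codons.
Arg: 6 codons.
Lys: 2 codons.
2 × 6 × 6 × 2 = 144.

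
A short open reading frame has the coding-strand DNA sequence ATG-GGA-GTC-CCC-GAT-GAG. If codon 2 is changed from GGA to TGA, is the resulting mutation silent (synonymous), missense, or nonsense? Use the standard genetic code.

nonsense

Position 4 falls in codon 2: GGA → Gly.
After the substitution the codon is TGA → Stop.
The new codon is a stop codon, so this is a nonsense mutation.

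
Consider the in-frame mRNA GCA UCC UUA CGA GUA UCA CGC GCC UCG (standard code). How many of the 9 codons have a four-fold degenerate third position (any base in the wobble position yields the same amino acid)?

8

Codon 1 GCA (Ala): third position 4-fold.
Codon 2 UCC (Ser): third position 4-fold.
Codon 3 UUA (Leu): third position 2-fold.
Codon 4 CGA (Arg): third position 4-fold.
Codon 5 GUA (Val): third position 4-fold.
Codon 6 UCA (Ser): third position 4-fold.
Codon 7 CGC (Arg): third position 4-fold.
Codon 8 GCC (Ala): third position 4-fold.
Codon 9 UCG (Ser): third position 4-fold.
Four-fold degenerate third positions: 8.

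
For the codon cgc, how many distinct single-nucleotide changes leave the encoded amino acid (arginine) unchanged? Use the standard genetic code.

Position 1: none → 0 synonymous.
Position 2: none → 0 synonymous.
Position 3: CGU, CGA, CGG → 3 synonymous.
Total: 0 + 0 + 3 = 3.

3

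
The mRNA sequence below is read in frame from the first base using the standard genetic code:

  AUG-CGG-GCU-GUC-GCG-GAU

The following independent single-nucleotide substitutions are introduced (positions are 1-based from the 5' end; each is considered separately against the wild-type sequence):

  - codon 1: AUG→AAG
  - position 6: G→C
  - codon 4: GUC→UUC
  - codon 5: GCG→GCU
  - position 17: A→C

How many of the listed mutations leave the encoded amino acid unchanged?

Codon 1: AUG (Met) → AAG (Lys) — missense.
Codon 2: CGG (Arg) → CGC (Arg) — synonymous.
Codon 4: GUC (Val) → UUC (Phe) — missense.
Codon 5: GCG (Ala) → GCU (Ala) — synonymous.
Codon 6: GAU (Asp) → GCU (Ala) — missense.
Synonymous: 2 of 5.

2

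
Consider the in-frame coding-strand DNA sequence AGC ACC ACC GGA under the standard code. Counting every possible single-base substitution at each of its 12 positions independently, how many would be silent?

10

Codon 1 (AGC, Ser): 1 synonymous substitution.
Codon 2 (ACC, Thr): 3 synonymous substitutions.
Codon 3 (ACC, Thr): 3 synonymous substitutions.
Codon 4 (GGA, Gly): 3 synonymous substitutions.
Total: 1 + 3 + 3 + 3 = 10.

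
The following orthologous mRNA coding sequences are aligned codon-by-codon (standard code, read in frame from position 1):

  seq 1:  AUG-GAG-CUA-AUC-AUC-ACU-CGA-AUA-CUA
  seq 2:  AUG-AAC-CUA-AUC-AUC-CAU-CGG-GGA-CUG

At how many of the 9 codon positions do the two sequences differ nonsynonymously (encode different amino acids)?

3

Codon 1: AUG Met / AUG Met — identical.
Codon 2: GAG Glu / AAC Asn — nonsynonymous.
Codon 3: CUA Leu / CUA Leu — identical.
Codon 4: AUC Ile / AUC Ile — identical.
Codon 5: AUC Ile / AUC Ile — identical.
Codon 6: ACU Thr / CAU His — nonsynonymous.
Codon 7: CGA Arg / CGG Arg — synonymous.
Codon 8: AUA Ile / GGA Gly — nonsynonymous.
Codon 9: CUA Leu / CUG Leu — synonymous.
Nonsynonymous differences: 3.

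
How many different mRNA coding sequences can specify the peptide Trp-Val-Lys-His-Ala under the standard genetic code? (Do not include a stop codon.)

64

Trp: 1 codon.
Val: 4 codons.
Lys: 2 codons.
His: 2 codons.
Ala: 4 codons.
1 × 4 × 2 × 2 × 4 = 64.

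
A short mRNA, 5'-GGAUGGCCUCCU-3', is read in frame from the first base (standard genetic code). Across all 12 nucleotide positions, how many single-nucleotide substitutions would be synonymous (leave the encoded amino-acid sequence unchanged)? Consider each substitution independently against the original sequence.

9

Codon 1 (GGA, Gly): 3 synonymous substitutions.
Codon 2 (UGG, Trp): 0 synonymous substitutions.
Codon 3 (CCU, Pro): 3 synonymous substitutions.
Codon 4 (CCU, Pro): 3 synonymous substitutions.
Total: 3 + 0 + 3 + 3 = 9.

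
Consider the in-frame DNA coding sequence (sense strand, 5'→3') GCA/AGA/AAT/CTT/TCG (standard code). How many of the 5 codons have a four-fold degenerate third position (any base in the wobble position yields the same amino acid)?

Codon 1 GCA (Ala): third position 4-fold.
Codon 2 AGA (Arg): third position 2-fold.
Codon 3 AAT (Asn): third position 2-fold.
Codon 4 CTT (Leu): third position 4-fold.
Codon 5 TCG (Ser): third position 4-fold.
Four-fold degenerate third positions: 3.

3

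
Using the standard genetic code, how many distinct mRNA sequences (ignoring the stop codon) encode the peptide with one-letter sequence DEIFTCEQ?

Asp: 2 codons.
Glu: 2 codons.
Ile: 3 codons.
Phe: 2 codons.
Thr: 4 codons.
Cys: 2 codons.
Glu: 2 codons.
Gln: 2 codons.
2 × 2 × 3 × 2 × 4 × 2 × 2 × 2 = 768.

768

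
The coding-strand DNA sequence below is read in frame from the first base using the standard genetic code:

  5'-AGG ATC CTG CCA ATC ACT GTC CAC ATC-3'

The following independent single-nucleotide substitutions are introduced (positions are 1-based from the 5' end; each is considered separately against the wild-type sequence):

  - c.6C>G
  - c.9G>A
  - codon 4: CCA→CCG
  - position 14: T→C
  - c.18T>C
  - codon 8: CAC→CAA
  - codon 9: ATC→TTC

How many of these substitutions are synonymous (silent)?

Codon 2: ATC (Ile) → ATG (Met) — missense.
Codon 3: CTG (Leu) → CTA (Leu) — synonymous.
Codon 4: CCA (Pro) → CCG (Pro) — synonymous.
Codon 5: ATC (Ile) → ACC (Thr) — missense.
Codon 6: ACT (Thr) → ACC (Thr) — synonymous.
Codon 8: CAC (His) → CAA (Gln) — missense.
Codon 9: ATC (Ile) → TTC (Phe) — missense.
Synonymous: 3 of 7.

3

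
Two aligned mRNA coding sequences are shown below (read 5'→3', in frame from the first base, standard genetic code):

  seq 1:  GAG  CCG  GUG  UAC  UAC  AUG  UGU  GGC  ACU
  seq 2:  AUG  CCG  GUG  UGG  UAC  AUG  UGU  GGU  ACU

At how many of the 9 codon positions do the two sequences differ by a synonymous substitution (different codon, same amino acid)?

1

Codon 1: GAG Glu / AUG Met — nonsynonymous.
Codon 2: CCG Pro / CCG Pro — identical.
Codon 3: GUG Val / GUG Val — identical.
Codon 4: UAC Tyr / UGG Trp — nonsynonymous.
Codon 5: UAC Tyr / UAC Tyr — identical.
Codon 6: AUG Met / AUG Met — identical.
Codon 7: UGU Cys / UGU Cys — identical.
Codon 8: GGC Gly / GGU Gly — synonymous.
Codon 9: ACU Thr / ACU Thr — identical.
Synonymous differences: 1.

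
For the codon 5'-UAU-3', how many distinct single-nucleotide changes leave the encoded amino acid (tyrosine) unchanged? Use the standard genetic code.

1

Position 1: none → 0 synonymous.
Position 2: none → 0 synonymous.
Position 3: UAC → 1 synonymous.
Total: 0 + 0 + 1 = 1.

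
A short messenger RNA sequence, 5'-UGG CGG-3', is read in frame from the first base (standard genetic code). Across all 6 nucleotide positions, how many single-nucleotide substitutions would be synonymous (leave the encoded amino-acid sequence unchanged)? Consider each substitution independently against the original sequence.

4

Codon 1 (UGG, Trp): 0 synonymous substitutions.
Codon 2 (CGG, Arg): 4 synonymous substitutions.
Total: 0 + 4 = 4.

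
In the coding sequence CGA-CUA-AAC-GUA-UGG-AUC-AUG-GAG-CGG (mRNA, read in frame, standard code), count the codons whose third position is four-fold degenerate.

Codon 1 CGA (Arg): third position 4-fold.
Codon 2 CUA (Leu): third position 4-fold.
Codon 3 AAC (Asn): third position 2-fold.
Codon 4 GUA (Val): third position 4-fold.
Codon 5 UGG (Trp): third position 1-fold.
Codon 6 AUC (Ile): third position 3-fold.
Codon 7 AUG (Met): third position 1-fold.
Codon 8 GAG (Glu): third position 2-fold.
Codon 9 CGG (Arg): third position 4-fold.
Four-fold degenerate third positions: 4.

4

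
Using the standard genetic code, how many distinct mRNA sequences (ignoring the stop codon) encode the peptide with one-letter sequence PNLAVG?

3072

Pro: 4 codons.
Asn: 2 codons.
Leu: 6 codons.
Ala: 4 codons.
Val: 4 codons.
Gly: 4 codons.
4 × 2 × 6 × 4 × 4 × 4 = 3072.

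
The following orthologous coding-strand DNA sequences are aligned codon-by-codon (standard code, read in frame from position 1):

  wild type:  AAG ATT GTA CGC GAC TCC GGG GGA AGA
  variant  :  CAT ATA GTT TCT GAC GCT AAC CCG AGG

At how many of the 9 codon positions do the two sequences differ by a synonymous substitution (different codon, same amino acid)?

Codon 1: AAG Lys / CAT His — nonsynonymous.
Codon 2: ATT Ile / ATA Ile — synonymous.
Codon 3: GTA Val / GTT Val — synonymous.
Codon 4: CGC Arg / TCT Ser — nonsynonymous.
Codon 5: GAC Asp / GAC Asp — identical.
Codon 6: TCC Ser / GCT Ala — nonsynonymous.
Codon 7: GGG Gly / AAC Asn — nonsynonymous.
Codon 8: GGA Gly / CCG Pro — nonsynonymous.
Codon 9: AGA Arg / AGG Arg — synonymous.
Synonymous differences: 3.

3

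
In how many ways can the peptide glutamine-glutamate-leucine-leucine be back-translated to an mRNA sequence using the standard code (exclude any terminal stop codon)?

Gln: 2 codons.
Glu: 2 codons.
Leu: 6 codons.
Leu: 6 codons.
2 × 2 × 6 × 6 = 144.

144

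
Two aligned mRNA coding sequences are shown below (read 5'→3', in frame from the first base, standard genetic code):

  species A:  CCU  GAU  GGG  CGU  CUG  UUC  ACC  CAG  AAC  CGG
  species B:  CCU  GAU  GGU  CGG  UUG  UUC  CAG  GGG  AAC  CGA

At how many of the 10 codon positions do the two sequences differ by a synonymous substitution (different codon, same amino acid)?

4

Codon 1: CCU Pro / CCU Pro — identical.
Codon 2: GAU Asp / GAU Asp — identical.
Codon 3: GGG Gly / GGU Gly — synonymous.
Codon 4: CGU Arg / CGG Arg — synonymous.
Codon 5: CUG Leu / UUG Leu — synonymous.
Codon 6: UUC Phe / UUC Phe — identical.
Codon 7: ACC Thr / CAG Gln — nonsynonymous.
Codon 8: CAG Gln / GGG Gly — nonsynonymous.
Codon 9: AAC Asn / AAC Asn — identical.
Codon 10: CGG Arg / CGA Arg — synonymous.
Synonymous differences: 4.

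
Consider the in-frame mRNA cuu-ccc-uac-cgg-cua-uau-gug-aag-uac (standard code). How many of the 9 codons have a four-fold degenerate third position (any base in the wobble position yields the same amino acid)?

Codon 1 CUU (Leu): third position 4-fold.
Codon 2 CCC (Pro): third position 4-fold.
Codon 3 UAC (Tyr): third position 2-fold.
Codon 4 CGG (Arg): third position 4-fold.
Codon 5 CUA (Leu): third position 4-fold.
Codon 6 UAU (Tyr): third position 2-fold.
Codon 7 GUG (Val): third position 4-fold.
Codon 8 AAG (Lys): third position 2-fold.
Codon 9 UAC (Tyr): third position 2-fold.
Four-fold degenerate third positions: 5.

5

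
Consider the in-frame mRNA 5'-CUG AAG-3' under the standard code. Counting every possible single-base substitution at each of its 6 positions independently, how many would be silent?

5

Codon 1 (CUG, Leu): 4 synonymous substitutions.
Codon 2 (AAG, Lys): 1 synonymous substitution.
Total: 4 + 1 = 5.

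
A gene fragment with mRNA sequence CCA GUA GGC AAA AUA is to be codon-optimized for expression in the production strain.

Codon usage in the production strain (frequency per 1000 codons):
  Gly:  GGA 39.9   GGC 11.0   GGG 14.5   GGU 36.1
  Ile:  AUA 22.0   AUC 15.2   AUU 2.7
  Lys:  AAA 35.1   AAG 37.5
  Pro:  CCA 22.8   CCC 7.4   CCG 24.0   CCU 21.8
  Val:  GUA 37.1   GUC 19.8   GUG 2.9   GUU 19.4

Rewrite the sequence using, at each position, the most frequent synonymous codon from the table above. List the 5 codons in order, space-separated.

CCG GUA GGA AAG AUA

Codon 1 (Pro): best is CCG at 24.0.
Codon 2 (Val): best is GUA at 37.1.
Codon 3 (Gly): best is GGA at 39.9.
Codon 4 (Lys): best is AAG at 37.5.
Codon 5 (Ile): best is AUA at 22.0.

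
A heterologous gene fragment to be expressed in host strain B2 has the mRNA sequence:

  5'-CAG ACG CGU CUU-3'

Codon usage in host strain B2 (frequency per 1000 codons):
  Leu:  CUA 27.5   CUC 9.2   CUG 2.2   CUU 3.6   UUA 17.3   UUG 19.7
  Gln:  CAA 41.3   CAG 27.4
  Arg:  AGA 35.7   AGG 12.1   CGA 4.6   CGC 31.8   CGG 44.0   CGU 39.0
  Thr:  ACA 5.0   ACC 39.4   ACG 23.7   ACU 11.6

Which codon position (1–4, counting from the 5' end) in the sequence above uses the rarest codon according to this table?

4

Codon 1 CAG (Gln): 27.4 per 1000.
Codon 2 ACG (Thr): 23.7 per 1000.
Codon 3 CGU (Arg): 39.0 per 1000.
Codon 4 CUU (Leu): 3.6 per 1000.
Lowest frequency is 3.6 at codon 4.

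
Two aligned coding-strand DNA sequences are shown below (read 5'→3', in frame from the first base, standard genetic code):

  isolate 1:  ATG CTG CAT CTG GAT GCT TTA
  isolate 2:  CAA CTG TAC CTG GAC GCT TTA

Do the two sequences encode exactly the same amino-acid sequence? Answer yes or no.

Codon 1: ATG Met / CAA Gln — nonsynonymous.
Codon 2: CTG Leu / CTG Leu — identical.
Codon 3: CAT His / TAC Tyr — nonsynonymous.
Codon 4: CTG Leu / CTG Leu — identical.
Codon 5: GAT Asp / GAC Asp — synonymous.
Codon 6: GCT Ala / GCT Ala — identical.
Codon 7: TTA Leu / TTA Leu — identical.
Nonsynonymous differences: 2 → different protein.

no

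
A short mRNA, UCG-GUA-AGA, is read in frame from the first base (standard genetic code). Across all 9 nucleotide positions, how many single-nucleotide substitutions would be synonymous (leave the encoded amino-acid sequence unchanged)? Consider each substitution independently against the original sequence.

Codon 1 (UCG, Ser): 3 synonymous substitutions.
Codon 2 (GUA, Val): 3 synonymous substitutions.
Codon 3 (AGA, Arg): 2 synonymous substitutions.
Total: 3 + 3 + 2 = 8.

8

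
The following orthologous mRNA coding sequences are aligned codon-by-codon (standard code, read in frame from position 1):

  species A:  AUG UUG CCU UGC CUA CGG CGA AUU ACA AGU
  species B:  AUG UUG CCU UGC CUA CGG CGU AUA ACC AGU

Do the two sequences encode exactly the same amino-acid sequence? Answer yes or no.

yes

Codon 1: AUG Met / AUG Met — identical.
Codon 2: UUG Leu / UUG Leu — identical.
Codon 3: CCU Pro / CCU Pro — identical.
Codon 4: UGC Cys / UGC Cys — identical.
Codon 5: CUA Leu / CUA Leu — identical.
Codon 6: CGG Arg / CGG Arg — identical.
Codon 7: CGA Arg / CGU Arg — synonymous.
Codon 8: AUU Ile / AUA Ile — synonymous.
Codon 9: ACA Thr / ACC Thr — synonymous.
Codon 10: AGU Ser / AGU Ser — identical.
Nonsynonymous differences: 0 → same protein.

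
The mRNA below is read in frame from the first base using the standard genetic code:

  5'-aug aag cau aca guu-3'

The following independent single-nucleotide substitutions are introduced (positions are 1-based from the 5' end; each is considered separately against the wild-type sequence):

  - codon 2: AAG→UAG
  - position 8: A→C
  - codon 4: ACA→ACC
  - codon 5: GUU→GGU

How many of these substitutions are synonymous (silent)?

1

Codon 2: AAG (Lys) → UAG (Stop) — nonsense.
Codon 3: CAU (His) → CCU (Pro) — missense.
Codon 4: ACA (Thr) → ACC (Thr) — synonymous.
Codon 5: GUU (Val) → GGU (Gly) — missense.
Synonymous: 1 of 4.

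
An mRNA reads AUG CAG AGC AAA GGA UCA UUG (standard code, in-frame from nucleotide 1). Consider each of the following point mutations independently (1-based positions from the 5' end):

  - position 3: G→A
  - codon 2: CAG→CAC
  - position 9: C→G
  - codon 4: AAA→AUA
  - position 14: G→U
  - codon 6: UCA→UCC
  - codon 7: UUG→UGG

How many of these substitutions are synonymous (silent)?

1

Codon 1: AUG (Met) → AUA (Ile) — missense.
Codon 2: CAG (Gln) → CAC (His) — missense.
Codon 3: AGC (Ser) → AGG (Arg) — missense.
Codon 4: AAA (Lys) → AUA (Ile) — missense.
Codon 5: GGA (Gly) → GUA (Val) — missense.
Codon 6: UCA (Ser) → UCC (Ser) — synonymous.
Codon 7: UUG (Leu) → UGG (Trp) — missense.
Synonymous: 1 of 7.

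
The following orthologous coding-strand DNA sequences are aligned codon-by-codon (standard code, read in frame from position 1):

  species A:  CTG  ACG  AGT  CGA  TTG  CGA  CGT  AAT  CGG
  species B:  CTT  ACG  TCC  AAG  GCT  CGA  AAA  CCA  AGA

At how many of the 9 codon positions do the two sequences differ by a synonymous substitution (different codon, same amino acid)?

Codon 1: CTG Leu / CTT Leu — synonymous.
Codon 2: ACG Thr / ACG Thr — identical.
Codon 3: AGT Ser / TCC Ser — synonymous.
Codon 4: CGA Arg / AAG Lys — nonsynonymous.
Codon 5: TTG Leu / GCT Ala — nonsynonymous.
Codon 6: CGA Arg / CGA Arg — identical.
Codon 7: CGT Arg / AAA Lys — nonsynonymous.
Codon 8: AAT Asn / CCA Pro — nonsynonymous.
Codon 9: CGG Arg / AGA Arg — synonymous.
Synonymous differences: 3.

3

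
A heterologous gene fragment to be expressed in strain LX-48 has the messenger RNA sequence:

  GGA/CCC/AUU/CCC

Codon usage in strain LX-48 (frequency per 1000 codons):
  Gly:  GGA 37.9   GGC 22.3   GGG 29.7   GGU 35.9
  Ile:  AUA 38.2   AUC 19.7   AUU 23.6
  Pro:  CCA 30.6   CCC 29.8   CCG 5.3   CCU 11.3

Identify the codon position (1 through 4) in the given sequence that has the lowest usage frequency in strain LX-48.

3

Codon 1 GGA (Gly): 37.9 per 1000.
Codon 2 CCC (Pro): 29.8 per 1000.
Codon 3 AUU (Ile): 23.6 per 1000.
Codon 4 CCC (Pro): 29.8 per 1000.
Lowest frequency is 23.6 at codon 3.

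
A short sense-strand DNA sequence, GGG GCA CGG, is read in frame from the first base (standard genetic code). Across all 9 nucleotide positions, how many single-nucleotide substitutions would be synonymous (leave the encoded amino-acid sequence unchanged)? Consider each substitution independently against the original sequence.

10

Codon 1 (GGG, Gly): 3 synonymous substitutions.
Codon 2 (GCA, Ala): 3 synonymous substitutions.
Codon 3 (CGG, Arg): 4 synonymous substitutions.
Total: 3 + 3 + 4 = 10.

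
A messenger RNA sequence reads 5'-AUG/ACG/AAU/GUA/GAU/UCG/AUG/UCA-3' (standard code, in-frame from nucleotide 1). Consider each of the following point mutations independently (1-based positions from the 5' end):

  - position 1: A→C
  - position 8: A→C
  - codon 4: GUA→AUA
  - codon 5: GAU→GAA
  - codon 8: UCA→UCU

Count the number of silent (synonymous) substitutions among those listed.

1

Codon 1: AUG (Met) → CUG (Leu) — missense.
Codon 3: AAU (Asn) → ACU (Thr) — missense.
Codon 4: GUA (Val) → AUA (Ile) — missense.
Codon 5: GAU (Asp) → GAA (Glu) — missense.
Codon 8: UCA (Ser) → UCU (Ser) — synonymous.
Synonymous: 1 of 5.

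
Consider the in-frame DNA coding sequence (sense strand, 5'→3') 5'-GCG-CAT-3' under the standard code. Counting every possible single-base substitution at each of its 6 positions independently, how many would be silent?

4

Codon 1 (GCG, Ala): 3 synonymous substitutions.
Codon 2 (CAT, His): 1 synonymous substitution.
Total: 3 + 1 = 4.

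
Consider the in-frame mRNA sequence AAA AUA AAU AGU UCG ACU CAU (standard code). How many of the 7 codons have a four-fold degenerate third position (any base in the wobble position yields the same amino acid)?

Codon 1 AAA (Lys): third position 2-fold.
Codon 2 AUA (Ile): third position 3-fold.
Codon 3 AAU (Asn): third position 2-fold.
Codon 4 AGU (Ser): third position 2-fold.
Codon 5 UCG (Ser): third position 4-fold.
Codon 6 ACU (Thr): third position 4-fold.
Codon 7 CAU (His): third position 2-fold.
Four-fold degenerate third positions: 2.

2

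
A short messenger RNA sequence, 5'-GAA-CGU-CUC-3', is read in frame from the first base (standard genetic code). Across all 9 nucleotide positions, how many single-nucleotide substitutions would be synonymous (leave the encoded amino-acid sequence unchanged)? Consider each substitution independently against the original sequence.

Codon 1 (GAA, Glu): 1 synonymous substitution.
Codon 2 (CGU, Arg): 3 synonymous substitutions.
Codon 3 (CUC, Leu): 3 synonymous substitutions.
Total: 1 + 3 + 3 = 7.

7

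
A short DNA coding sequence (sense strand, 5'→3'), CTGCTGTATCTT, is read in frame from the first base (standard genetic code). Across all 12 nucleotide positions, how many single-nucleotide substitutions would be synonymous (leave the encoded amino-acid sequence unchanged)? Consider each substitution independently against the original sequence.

12

Codon 1 (CTG, Leu): 4 synonymous substitutions.
Codon 2 (CTG, Leu): 4 synonymous substitutions.
Codon 3 (TAT, Tyr): 1 synonymous substitution.
Codon 4 (CTT, Leu): 3 synonymous substitutions.
Total: 4 + 4 + 1 + 3 = 12.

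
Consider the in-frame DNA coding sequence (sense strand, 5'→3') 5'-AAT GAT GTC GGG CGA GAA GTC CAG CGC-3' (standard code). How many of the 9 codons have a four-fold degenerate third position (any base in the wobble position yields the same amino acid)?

5

Codon 1 AAT (Asn): third position 2-fold.
Codon 2 GAT (Asp): third position 2-fold.
Codon 3 GTC (Val): third position 4-fold.
Codon 4 GGG (Gly): third position 4-fold.
Codon 5 CGA (Arg): third position 4-fold.
Codon 6 GAA (Glu): third position 2-fold.
Codon 7 GTC (Val): third position 4-fold.
Codon 8 CAG (Gln): third position 2-fold.
Codon 9 CGC (Arg): third position 4-fold.
Four-fold degenerate third positions: 5.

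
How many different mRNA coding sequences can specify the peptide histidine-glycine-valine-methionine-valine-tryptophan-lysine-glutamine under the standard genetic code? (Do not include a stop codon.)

512

His: 2 codons.
Gly: 4 codons.
Val: 4 codons.
Met: 1 codon.
Val: 4 codons.
Trp: 1 codon.
Lys: 2 codons.
Gln: 2 codons.
2 × 4 × 4 × 1 × 4 × 1 × 2 × 2 = 512.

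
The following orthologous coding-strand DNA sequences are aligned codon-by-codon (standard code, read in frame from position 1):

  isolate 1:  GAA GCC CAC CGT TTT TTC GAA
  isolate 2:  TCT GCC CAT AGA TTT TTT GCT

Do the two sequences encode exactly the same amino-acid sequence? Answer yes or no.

no

Codon 1: GAA Glu / TCT Ser — nonsynonymous.
Codon 2: GCC Ala / GCC Ala — identical.
Codon 3: CAC His / CAT His — synonymous.
Codon 4: CGT Arg / AGA Arg — synonymous.
Codon 5: TTT Phe / TTT Phe — identical.
Codon 6: TTC Phe / TTT Phe — synonymous.
Codon 7: GAA Glu / GCT Ala — nonsynonymous.
Nonsynonymous differences: 2 → different protein.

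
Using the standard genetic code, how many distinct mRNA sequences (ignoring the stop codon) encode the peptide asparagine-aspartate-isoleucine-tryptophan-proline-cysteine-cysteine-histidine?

384

Asn: 2 codons.
Asp: 2 codons.
Ile: 3 codons.
Trp: 1 codon.
Pro: 4 codons.
Cys: 2 codons.
Cys: 2 codons.
His: 2 codons.
2 × 2 × 3 × 1 × 4 × 2 × 2 × 2 = 384.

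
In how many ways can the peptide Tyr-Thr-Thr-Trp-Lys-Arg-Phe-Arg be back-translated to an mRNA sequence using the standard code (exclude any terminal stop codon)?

4608

Tyr: 2 codons.
Thr: 4 codons.
Thr: 4 codons.
Trp: 1 codon.
Lys: 2 codons.
Arg: 6 codons.
Phe: 2 codons.
Arg: 6 codons.
2 × 4 × 4 × 1 × 2 × 6 × 2 × 6 = 4608.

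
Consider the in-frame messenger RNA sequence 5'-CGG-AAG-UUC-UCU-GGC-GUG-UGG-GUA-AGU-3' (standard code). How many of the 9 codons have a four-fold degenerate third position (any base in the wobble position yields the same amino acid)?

Codon 1 CGG (Arg): third position 4-fold.
Codon 2 AAG (Lys): third position 2-fold.
Codon 3 UUC (Phe): third position 2-fold.
Codon 4 UCU (Ser): third position 4-fold.
Codon 5 GGC (Gly): third position 4-fold.
Codon 6 GUG (Val): third position 4-fold.
Codon 7 UGG (Trp): third position 1-fold.
Codon 8 GUA (Val): third position 4-fold.
Codon 9 AGU (Ser): third position 2-fold.
Four-fold degenerate third positions: 5.

5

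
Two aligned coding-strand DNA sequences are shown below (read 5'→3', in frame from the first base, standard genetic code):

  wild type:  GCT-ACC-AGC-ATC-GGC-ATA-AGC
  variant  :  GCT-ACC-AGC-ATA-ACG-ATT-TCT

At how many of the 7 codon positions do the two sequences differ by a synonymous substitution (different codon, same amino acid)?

Codon 1: GCT Ala / GCT Ala — identical.
Codon 2: ACC Thr / ACC Thr — identical.
Codon 3: AGC Ser / AGC Ser — identical.
Codon 4: ATC Ile / ATA Ile — synonymous.
Codon 5: GGC Gly / ACG Thr — nonsynonymous.
Codon 6: ATA Ile / ATT Ile — synonymous.
Codon 7: AGC Ser / TCT Ser — synonymous.
Synonymous differences: 3.

3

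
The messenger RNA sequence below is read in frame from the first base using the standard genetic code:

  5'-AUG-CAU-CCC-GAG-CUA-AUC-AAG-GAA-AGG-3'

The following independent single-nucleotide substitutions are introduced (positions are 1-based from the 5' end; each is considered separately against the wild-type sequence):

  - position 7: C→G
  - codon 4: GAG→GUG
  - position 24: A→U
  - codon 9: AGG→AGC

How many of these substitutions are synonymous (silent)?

Codon 3: CCC (Pro) → GCC (Ala) — missense.
Codon 4: GAG (Glu) → GUG (Val) — missense.
Codon 8: GAA (Glu) → GAU (Asp) — missense.
Codon 9: AGG (Arg) → AGC (Ser) — missense.
Synonymous: 0 of 4.

0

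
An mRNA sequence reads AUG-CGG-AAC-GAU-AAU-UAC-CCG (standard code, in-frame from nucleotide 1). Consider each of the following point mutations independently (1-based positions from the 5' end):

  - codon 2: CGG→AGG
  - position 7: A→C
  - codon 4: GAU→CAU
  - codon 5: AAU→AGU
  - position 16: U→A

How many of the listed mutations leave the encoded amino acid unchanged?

Codon 2: CGG (Arg) → AGG (Arg) — synonymous.
Codon 3: AAC (Asn) → CAC (His) — missense.
Codon 4: GAU (Asp) → CAU (His) — missense.
Codon 5: AAU (Asn) → AGU (Ser) — missense.
Codon 6: UAC (Tyr) → AAC (Asn) — missense.
Synonymous: 1 of 5.

1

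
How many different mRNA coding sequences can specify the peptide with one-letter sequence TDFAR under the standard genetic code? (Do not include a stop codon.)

Thr: 4 codons.
Asp: 2 codons.
Phe: 2 codons.
Ala: 4 codons.
Arg: 6 codons.
4 × 2 × 2 × 4 × 6 = 384.

384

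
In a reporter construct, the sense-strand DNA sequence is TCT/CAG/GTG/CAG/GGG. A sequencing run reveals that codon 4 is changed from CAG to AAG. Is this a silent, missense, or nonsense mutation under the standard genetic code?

Position 10 falls in codon 4: CAG → Gln.
After the substitution the codon is AAG → Lys.
Gln ≠ Lys, so this is a missense mutation.

missense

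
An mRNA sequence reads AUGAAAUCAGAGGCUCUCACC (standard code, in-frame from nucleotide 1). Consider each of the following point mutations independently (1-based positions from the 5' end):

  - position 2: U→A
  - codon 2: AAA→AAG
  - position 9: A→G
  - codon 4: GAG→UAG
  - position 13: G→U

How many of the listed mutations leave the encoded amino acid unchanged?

2

Codon 1: AUG (Met) → AAG (Lys) — missense.
Codon 2: AAA (Lys) → AAG (Lys) — synonymous.
Codon 3: UCA (Ser) → UCG (Ser) — synonymous.
Codon 4: GAG (Glu) → UAG (Stop) — nonsense.
Codon 5: GCU (Ala) → UCU (Ser) — missense.
Synonymous: 2 of 5.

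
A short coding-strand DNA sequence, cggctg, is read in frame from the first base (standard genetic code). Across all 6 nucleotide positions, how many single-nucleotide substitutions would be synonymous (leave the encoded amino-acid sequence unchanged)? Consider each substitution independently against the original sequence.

Codon 1 (CGG, Arg): 4 synonymous substitutions.
Codon 2 (CTG, Leu): 4 synonymous substitutions.
Total: 4 + 4 = 8.

8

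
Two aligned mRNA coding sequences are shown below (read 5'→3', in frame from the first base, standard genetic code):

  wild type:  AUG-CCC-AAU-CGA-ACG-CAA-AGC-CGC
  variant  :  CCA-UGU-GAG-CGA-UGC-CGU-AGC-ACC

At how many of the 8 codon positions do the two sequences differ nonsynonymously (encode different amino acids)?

Codon 1: AUG Met / CCA Pro — nonsynonymous.
Codon 2: CCC Pro / UGU Cys — nonsynonymous.
Codon 3: AAU Asn / GAG Glu — nonsynonymous.
Codon 4: CGA Arg / CGA Arg — identical.
Codon 5: ACG Thr / UGC Cys — nonsynonymous.
Codon 6: CAA Gln / CGU Arg — nonsynonymous.
Codon 7: AGC Ser / AGC Ser — identical.
Codon 8: CGC Arg / ACC Thr — nonsynonymous.
Nonsynonymous differences: 6.

6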